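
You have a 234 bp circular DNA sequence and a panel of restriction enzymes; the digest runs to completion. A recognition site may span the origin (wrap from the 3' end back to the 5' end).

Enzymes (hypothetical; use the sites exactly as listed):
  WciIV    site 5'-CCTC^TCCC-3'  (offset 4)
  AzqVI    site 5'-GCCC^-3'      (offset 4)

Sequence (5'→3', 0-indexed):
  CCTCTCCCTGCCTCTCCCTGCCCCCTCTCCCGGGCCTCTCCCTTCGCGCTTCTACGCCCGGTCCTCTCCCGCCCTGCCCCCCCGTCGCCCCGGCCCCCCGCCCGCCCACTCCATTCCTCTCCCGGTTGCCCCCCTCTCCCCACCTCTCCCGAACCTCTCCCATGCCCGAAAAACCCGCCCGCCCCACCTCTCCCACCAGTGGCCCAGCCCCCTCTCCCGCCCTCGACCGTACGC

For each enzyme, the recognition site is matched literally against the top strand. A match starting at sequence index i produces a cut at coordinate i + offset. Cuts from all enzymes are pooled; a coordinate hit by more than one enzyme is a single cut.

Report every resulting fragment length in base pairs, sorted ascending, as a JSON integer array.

[2,4,4,4,4,5,5,5,6,6,7,7,8,8,9,10,10,10,11,11,11,12,12,13,14,15,21]

Scan for sites:
  WciIV CCTCTCCC/4: at [0, 10, 23, 34, 62, 115, 132, 142, 153, 186, 210] ⇒ [4, 14, 27, 38, 66, 119, 136, 146, 157, 190, 214]
  AzqVI GCCC/4: at [19, 55, 70, 75, 86, 92, 99, 103, 127, 163, 176, 180, 201, 206, 218, 232] ⇒ [2, 23, 59, 74, 79, 90, 96, 103, 107, 131, 167, 180, 184, 205, 210, 222]

All cut coordinates (distinct, sorted): [2, 4, 14, 23, 27, 38, 59, 66, 74, 79, 90, 96, 103, 107, 119, 131, 136, 146, 157, 167, 180, 184, 190, 205, 210, 214, 222]

Fragment lengths:
  2→4: 2 bp
  4→14: 10 bp
  14→23: 9 bp
  23→27: 4 bp
  27→38: 11 bp
  38→59: 21 bp
  59→66: 7 bp
  66→74: 8 bp
  74→79: 5 bp
  79→90: 11 bp
  90→96: 6 bp
  96→103: 7 bp
  103→107: 4 bp
  107→119: 12 bp
  119→131: 12 bp
  131→136: 5 bp
  136→146: 10 bp
  146→157: 11 bp
  157→167: 10 bp
  167→180: 13 bp
  180→184: 4 bp
  184→190: 6 bp
  190→205: 15 bp
  205→210: 5 bp
  210→214: 4 bp
  214→222: 8 bp
  222→2 (wrap): 234-222+2 = 14 bp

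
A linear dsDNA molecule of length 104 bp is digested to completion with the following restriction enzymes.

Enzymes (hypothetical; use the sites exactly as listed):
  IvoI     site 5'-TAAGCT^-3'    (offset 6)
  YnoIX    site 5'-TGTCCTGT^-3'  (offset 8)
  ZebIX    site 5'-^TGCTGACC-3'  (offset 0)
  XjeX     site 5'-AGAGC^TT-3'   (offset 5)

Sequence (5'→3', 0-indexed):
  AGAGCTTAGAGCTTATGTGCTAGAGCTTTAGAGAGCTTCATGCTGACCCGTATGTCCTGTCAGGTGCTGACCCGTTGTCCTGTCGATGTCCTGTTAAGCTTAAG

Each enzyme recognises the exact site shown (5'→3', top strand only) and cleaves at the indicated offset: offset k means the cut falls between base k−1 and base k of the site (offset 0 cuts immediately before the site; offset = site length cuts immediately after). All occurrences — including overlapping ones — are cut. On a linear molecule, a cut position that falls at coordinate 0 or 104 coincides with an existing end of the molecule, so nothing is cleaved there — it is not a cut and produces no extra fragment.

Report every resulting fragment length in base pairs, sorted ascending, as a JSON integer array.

Site scan:
  IvoI TAAGCT/6: at [94] ⇒ [100]
  YnoIX TGTCCTGT/8: at [52, 75, 86] ⇒ [60, 83, 94]
  ZebIX TGCTGACC/0: at [40, 64] ⇒ [40, 64]
  XjeX AGAGCTT/5: at [0, 7, 21, 31] ⇒ [5, 12, 26, 36]

All cut coordinates (distinct, sorted): [5, 12, 26, 36, 40, 60, 64, 83, 94, 100]

Fragment lengths:
  [0,5): 5 bp
  [5,12): 7 bp
  [12,26): 14 bp
  [26,36): 10 bp
  [36,40): 4 bp
  [40,60): 20 bp
  [60,64): 4 bp
  [64,83): 19 bp
  [83,94): 11 bp
  [94,100): 6 bp
  [100,104): 4 bp

[4,4,4,5,6,7,10,11,14,19,20]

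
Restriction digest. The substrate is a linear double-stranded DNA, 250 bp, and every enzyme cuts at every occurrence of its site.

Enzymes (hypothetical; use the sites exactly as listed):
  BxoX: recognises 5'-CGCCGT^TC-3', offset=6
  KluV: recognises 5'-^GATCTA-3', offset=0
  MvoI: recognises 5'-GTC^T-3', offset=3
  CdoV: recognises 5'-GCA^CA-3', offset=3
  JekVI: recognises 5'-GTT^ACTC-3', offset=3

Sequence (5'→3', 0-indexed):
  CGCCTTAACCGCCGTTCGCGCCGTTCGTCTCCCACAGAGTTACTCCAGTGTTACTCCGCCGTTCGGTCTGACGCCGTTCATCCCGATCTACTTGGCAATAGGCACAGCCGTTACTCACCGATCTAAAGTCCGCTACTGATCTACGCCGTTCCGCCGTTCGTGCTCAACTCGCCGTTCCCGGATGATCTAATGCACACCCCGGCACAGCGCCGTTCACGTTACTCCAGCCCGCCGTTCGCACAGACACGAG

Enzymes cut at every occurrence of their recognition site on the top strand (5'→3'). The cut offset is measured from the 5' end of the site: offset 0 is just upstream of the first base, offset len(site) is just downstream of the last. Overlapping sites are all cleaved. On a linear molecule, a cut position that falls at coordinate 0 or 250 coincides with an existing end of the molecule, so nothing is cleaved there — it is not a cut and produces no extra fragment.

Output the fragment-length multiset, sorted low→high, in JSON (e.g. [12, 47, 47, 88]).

Scan for sites:
  BxoX CGCCGTTC/6: at [9, 18, 56, 71, 143, 151, 169, 207, 229] ⇒ [15, 24, 62, 77, 149, 157, 175, 213, 235]
  KluV GATCTA/0: at [84, 119, 137, 183] ⇒ [84, 119, 137, 183]
  MvoI GTCT/3: at [26, 65] ⇒ [29, 68]
  CdoV GCACA/3: at [101, 191, 201, 237] ⇒ [104, 194, 204, 240]
  JekVI GTTACTC/3: at [38, 49, 109, 217] ⇒ [41, 52, 112, 220]

All cut coordinates (distinct, sorted): [15, 24, 29, 41, 52, 62, 68, 77, 84, 104, 112, 119, 137, 149, 157, 175, 183, 194, 204, 213, 220, 235, 240]

Fragment lengths:
  [0,15): 15 bp
  [15,24): 9 bp
  [24,29): 5 bp
  [29,41): 12 bp
  [41,52): 11 bp
  [52,62): 10 bp
  [62,68): 6 bp
  [68,77): 9 bp
  [77,84): 7 bp
  [84,104): 20 bp
  [104,112): 8 bp
  [112,119): 7 bp
  [119,137): 18 bp
  [137,149): 12 bp
  [149,157): 8 bp
  [157,175): 18 bp
  [175,183): 8 bp
  [183,194): 11 bp
  [194,204): 10 bp
  [204,213): 9 bp
  [213,220): 7 bp
  [220,235): 15 bp
  [235,240): 5 bp
  [240,250): 10 bp

[5,5,6,7,7,7,8,8,8,9,9,9,10,10,10,11,11,12,12,15,15,18,18,20]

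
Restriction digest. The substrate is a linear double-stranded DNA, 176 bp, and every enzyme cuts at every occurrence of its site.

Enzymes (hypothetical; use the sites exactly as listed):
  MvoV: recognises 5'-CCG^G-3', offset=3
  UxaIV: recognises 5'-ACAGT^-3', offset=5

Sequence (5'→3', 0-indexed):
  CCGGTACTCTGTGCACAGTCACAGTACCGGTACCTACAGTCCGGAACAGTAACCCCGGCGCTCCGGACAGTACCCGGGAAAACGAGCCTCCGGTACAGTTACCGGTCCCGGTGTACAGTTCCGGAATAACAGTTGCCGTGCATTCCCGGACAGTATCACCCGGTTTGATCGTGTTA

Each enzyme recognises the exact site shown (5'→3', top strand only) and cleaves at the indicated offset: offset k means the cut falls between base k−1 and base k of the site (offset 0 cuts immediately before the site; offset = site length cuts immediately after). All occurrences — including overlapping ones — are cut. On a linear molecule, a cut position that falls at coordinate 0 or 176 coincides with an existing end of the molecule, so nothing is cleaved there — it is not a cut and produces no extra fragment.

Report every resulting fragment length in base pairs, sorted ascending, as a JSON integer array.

Per-enzyme occurrences:
  MvoV CCGG/3: at [0, 26, 40, 54, 62, 73, 89, 101, 107, 120, 145, 159] ⇒ [3, 29, 43, 57, 65, 76, 92, 104, 110, 123, 148, 162]
  UxaIV ACAGT/5: at [14, 20, 35, 45, 66, 94, 114, 128, 149] ⇒ [19, 25, 40, 50, 71, 99, 119, 133, 154]

Pooled cuts: [3, 19, 25, 29, 40, 43, 50, 57, 65, 71, 76, 92, 99, 104, 110, 119, 123, 133, 148, 154, 162]

Fragment lengths:
  [0,3): 3 bp
  [3,19): 16 bp
  [19,25): 6 bp
  [25,29): 4 bp
  [29,40): 11 bp
  [40,43): 3 bp
  [43,50): 7 bp
  [50,57): 7 bp
  [57,65): 8 bp
  [65,71): 6 bp
  [71,76): 5 bp
  [76,92): 16 bp
  [92,99): 7 bp
  [99,104): 5 bp
  [104,110): 6 bp
  [110,119): 9 bp
  [119,123): 4 bp
  [123,133): 10 bp
  [133,148): 15 bp
  [148,154): 6 bp
  [154,162): 8 bp
  [162,176): 14 bp

[3,3,4,4,5,5,6,6,6,6,7,7,7,8,8,9,10,11,14,15,16,16]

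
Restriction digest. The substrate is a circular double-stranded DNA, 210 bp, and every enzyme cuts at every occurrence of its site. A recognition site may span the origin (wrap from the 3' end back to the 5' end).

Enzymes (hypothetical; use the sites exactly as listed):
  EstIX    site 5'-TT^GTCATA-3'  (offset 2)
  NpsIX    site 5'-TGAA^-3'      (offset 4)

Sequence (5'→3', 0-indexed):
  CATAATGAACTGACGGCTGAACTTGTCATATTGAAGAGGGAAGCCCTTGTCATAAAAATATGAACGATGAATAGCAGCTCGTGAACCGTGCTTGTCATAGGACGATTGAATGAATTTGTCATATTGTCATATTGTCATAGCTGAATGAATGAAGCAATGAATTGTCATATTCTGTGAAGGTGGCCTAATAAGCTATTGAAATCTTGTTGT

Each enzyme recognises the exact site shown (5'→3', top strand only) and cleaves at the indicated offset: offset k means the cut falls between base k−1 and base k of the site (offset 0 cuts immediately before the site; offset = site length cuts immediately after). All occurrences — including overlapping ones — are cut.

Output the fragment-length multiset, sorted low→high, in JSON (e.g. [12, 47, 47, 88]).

[2,3,3,4,4,4,7,8,8,8,8,8,11,11,12,12,13,14,15,16,17,22]

Per-enzyme occurrences:
  EstIX TTGTCATA/2: at [22, 46, 91, 115, 123, 131, 161, 206] ⇒ [24, 48, 93, 117, 125, 133, 163, 208]
  NpsIX TGAA/4: at [5, 17, 31, 60, 67, 81, 106, 110, 141, 145, 149, 157, 174, 196] ⇒ [9, 21, 35, 64, 71, 85, 110, 114, 145, 149, 153, 161, 178, 200]

Pooled cuts: [9, 21, 24, 35, 48, 64, 71, 85, 93, 110, 114, 117, 125, 133, 145, 149, 153, 161, 163, 178, 200, 208]

Fragments:
  9→21: 12 bp
  21→24: 3 bp
  24→35: 11 bp
  35→48: 13 bp
  48→64: 16 bp
  64→71: 7 bp
  71→85: 14 bp
  85→93: 8 bp
  93→110: 17 bp
  110→114: 4 bp
  114→117: 3 bp
  117→125: 8 bp
  125→133: 8 bp
  133→145: 12 bp
  145→149: 4 bp
  149→153: 4 bp
  153→161: 8 bp
  161→163: 2 bp
  163→178: 15 bp
  178→200: 22 bp
  200→208: 8 bp
  208→9 (wrap): 210-208+9 = 11 bp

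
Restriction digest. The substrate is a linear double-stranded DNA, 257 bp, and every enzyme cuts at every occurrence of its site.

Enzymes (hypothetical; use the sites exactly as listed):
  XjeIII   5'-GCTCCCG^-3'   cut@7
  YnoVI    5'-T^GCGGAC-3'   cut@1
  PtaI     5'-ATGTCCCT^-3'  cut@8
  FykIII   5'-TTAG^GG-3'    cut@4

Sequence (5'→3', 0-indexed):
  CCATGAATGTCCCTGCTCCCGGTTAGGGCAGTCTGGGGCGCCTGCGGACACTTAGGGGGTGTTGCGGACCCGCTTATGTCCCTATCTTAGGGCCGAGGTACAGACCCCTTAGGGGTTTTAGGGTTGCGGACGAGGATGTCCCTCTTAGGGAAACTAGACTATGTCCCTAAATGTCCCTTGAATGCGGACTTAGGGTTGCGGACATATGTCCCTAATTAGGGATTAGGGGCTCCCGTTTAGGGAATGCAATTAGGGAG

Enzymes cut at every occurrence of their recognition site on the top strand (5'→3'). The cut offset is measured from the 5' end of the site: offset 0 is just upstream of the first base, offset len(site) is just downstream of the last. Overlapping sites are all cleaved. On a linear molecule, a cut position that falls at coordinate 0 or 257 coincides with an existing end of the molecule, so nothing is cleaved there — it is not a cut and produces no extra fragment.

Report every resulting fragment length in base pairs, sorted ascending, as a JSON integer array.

[4,4,4,5,5,5,5,6,7,7,7,8,9,9,10,10,12,13,14,16,17,18,20,20,22]

Site scan:
  XjeIII GCTCCCG/7: at [14, 228] ⇒ [21, 235]
  YnoVI TGCGGAC/1: at [42, 62, 124, 182, 196] ⇒ [43, 63, 125, 183, 197]
  PtaI ATGTCCCT/8: at [6, 75, 135, 160, 170, 205] ⇒ [14, 83, 143, 168, 178, 213]
  FykIII TTAGGG/4: at [22, 51, 86, 108, 117, 144, 189, 215, 222, 236, 249] ⇒ [26, 55, 90, 112, 121, 148, 193, 219, 226, 240, 253]

Pooled cuts: [14, 21, 26, 43, 55, 63, 83, 90, 112, 121, 125, 143, 148, 168, 178, 183, 193, 197, 213, 219, 226, 235, 240, 253]

Fragments:
  [0,14): 14 bp
  [14,21): 7 bp
  [21,26): 5 bp
  [26,43): 17 bp
  [43,55): 12 bp
  [55,63): 8 bp
  [63,83): 20 bp
  [83,90): 7 bp
  [90,112): 22 bp
  [112,121): 9 bp
  [121,125): 4 bp
  [125,143): 18 bp
  [143,148): 5 bp
  [148,168): 20 bp
  [168,178): 10 bp
  [178,183): 5 bp
  [183,193): 10 bp
  [193,197): 4 bp
  [197,213): 16 bp
  [213,219): 6 bp
  [219,226): 7 bp
  [226,235): 9 bp
  [235,240): 5 bp
  [240,253): 13 bp
  [253,257): 4 bp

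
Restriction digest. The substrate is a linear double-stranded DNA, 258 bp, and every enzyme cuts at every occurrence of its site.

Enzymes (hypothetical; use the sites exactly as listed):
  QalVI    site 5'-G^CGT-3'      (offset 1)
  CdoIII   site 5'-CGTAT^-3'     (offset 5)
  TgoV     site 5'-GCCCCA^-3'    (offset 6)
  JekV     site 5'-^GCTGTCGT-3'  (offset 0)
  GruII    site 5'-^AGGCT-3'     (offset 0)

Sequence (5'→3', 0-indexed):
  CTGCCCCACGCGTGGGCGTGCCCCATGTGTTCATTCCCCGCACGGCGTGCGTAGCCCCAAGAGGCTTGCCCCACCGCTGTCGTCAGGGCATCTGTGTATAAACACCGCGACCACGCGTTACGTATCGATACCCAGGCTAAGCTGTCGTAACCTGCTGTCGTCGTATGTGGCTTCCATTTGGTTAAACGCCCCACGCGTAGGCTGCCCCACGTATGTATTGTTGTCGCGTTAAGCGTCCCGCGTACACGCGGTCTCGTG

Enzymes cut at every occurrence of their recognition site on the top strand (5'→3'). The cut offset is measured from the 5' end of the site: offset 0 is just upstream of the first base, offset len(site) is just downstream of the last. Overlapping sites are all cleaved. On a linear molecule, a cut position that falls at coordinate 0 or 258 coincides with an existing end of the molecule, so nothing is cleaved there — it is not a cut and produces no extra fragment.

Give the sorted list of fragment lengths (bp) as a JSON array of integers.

[2,2,2,2,3,4,5,6,7,7,7,8,8,9,10,10,11,12,12,13,13,18,20,27,40]

Site scan:
  QalVI (GCGT, off=1): starts [9, 15, 44, 48, 114, 194, 225, 232, 239] → cuts [10, 16, 45, 49, 115, 195, 226, 233, 240]
  CdoIII (CGTAT, off=5): starts [120, 161, 209] → cuts [125, 166, 214]
  TgoV (GCCCCA, off=6): starts [2, 19, 53, 67, 187, 203] → cuts [8, 25, 59, 73, 193, 209]
  JekV (GCTGTCGT, off=0): starts [75, 140, 153] → cuts [75, 140, 153]
  GruII (AGGCT, off=0): starts [61, 133, 198] → cuts [61, 133, 198]

Pooled cuts: [8, 10, 16, 25, 45, 49, 59, 61, 73, 75, 115, 125, 133, 140, 153, 166, 193, 195, 198, 209, 214, 226, 233, 240]

Fragment lengths:
  [0,8): 8 bp
  [8,10): 2 bp
  [10,16): 6 bp
  [16,25): 9 bp
  [25,45): 20 bp
  [45,49): 4 bp
  [49,59): 10 bp
  [59,61): 2 bp
  [61,73): 12 bp
  [73,75): 2 bp
  [75,115): 40 bp
  [115,125): 10 bp
  [125,133): 8 bp
  [133,140): 7 bp
  [140,153): 13 bp
  [153,166): 13 bp
  [166,193): 27 bp
  [193,195): 2 bp
  [195,198): 3 bp
  [198,209): 11 bp
  [209,214): 5 bp
  [214,226): 12 bp
  [226,233): 7 bp
  [233,240): 7 bp
  [240,258): 18 bp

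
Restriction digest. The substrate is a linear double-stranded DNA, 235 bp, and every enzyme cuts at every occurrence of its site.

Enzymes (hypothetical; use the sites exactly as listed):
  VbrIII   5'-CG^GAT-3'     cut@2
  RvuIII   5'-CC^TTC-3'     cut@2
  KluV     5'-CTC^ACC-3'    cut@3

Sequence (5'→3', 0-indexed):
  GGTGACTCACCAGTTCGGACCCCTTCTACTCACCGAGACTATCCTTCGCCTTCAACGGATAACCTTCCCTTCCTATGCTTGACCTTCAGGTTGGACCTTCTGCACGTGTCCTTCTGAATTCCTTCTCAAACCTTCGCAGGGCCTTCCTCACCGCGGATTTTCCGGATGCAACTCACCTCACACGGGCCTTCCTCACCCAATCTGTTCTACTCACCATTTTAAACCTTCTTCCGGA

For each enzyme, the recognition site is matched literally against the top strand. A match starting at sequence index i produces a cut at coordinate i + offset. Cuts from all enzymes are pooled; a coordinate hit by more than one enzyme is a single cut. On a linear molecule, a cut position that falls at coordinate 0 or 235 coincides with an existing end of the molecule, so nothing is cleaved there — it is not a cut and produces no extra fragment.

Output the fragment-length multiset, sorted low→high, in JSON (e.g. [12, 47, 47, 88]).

Site scan:
  VbrIII CGGAT/2: at [55, 153, 162] ⇒ [57, 155, 164]
  RvuIII CCTTC/2: at [21, 42, 48, 62, 67, 82, 95, 109, 120, 130, 141, 186, 223] ⇒ [23, 44, 50, 64, 69, 84, 97, 111, 122, 132, 143, 188, 225]
  KluV CTCACC/3: at [5, 28, 146, 171, 191, 209] ⇒ [8, 31, 149, 174, 194, 212]

All cut coordinates (distinct, sorted): [8, 23, 31, 44, 50, 57, 64, 69, 84, 97, 111, 122, 132, 143, 149, 155, 164, 174, 188, 194, 212, 225]

Fragment lengths:
  [0,8): 8 bp
  [8,23): 15 bp
  [23,31): 8 bp
  [31,44): 13 bp
  [44,50): 6 bp
  [50,57): 7 bp
  [57,64): 7 bp
  [64,69): 5 bp
  [69,84): 15 bp
  [84,97): 13 bp
  [97,111): 14 bp
  [111,122): 11 bp
  [122,132): 10 bp
  [132,143): 11 bp
  [143,149): 6 bp
  [149,155): 6 bp
  [155,164): 9 bp
  [164,174): 10 bp
  [174,188): 14 bp
  [188,194): 6 bp
  [194,212): 18 bp
  [212,225): 13 bp
  [225,235): 10 bp

[5,6,6,6,6,7,7,8,8,9,10,10,10,11,11,13,13,13,14,14,15,15,18]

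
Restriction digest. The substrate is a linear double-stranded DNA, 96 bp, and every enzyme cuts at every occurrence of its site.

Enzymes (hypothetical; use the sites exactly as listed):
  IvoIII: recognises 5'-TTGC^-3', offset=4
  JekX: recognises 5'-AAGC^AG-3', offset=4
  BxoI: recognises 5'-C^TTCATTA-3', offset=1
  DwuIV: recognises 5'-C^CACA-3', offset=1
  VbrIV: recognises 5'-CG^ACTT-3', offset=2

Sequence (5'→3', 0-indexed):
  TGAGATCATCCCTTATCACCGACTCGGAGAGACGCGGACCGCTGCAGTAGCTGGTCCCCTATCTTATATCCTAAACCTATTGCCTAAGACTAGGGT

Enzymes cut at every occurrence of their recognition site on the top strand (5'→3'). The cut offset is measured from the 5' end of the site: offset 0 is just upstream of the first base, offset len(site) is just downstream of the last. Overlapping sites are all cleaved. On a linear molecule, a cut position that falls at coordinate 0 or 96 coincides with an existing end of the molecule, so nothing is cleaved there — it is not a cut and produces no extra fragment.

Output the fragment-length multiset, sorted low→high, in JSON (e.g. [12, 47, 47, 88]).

[13,83]

Site scan:
  IvoIII TTGC/4: at [79] ⇒ [83]
  JekX (AAGCAG, off=4): no sites
  BxoI (CTTCATTA, off=1): no sites
  DwuIV (CCACA, off=1): no sites
  VbrIV (CGACTT, off=2): no sites

Pooled cuts: [83]

Fragments:
  [0,83): 83 bp
  [83,96): 13 bp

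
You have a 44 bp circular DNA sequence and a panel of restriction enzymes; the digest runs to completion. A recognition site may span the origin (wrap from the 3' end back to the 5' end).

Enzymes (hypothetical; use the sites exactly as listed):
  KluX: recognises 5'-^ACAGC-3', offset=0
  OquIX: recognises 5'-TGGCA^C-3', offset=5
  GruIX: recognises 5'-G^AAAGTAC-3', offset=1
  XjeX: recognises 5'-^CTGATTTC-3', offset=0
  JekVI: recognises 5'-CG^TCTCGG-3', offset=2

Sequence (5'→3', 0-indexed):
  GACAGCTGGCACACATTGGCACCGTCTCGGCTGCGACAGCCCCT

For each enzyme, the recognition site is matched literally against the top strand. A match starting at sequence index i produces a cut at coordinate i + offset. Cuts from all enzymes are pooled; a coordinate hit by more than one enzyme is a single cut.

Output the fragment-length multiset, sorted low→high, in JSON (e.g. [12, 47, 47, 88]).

Scan for sites:
  KluX ACAGC/0: at [1, 35] ⇒ [1, 35]
  OquIX TGGCAC/5: at [6, 16] ⇒ [11, 21]
  GruIX (GAAAGTAC, off=1): no sites
  XjeX (CTGATTTC, off=0): no sites
  JekVI CGTCTCGG/2: at [22] ⇒ [24]

All cut coordinates (distinct, sorted): [1, 11, 21, 24, 35]

Fragment lengths:
  1→11: 10 bp
  11→21: 10 bp
  21→24: 3 bp
  24→35: 11 bp
  35→1 (wrap): 44-35+1 = 10 bp

[3,10,10,10,11]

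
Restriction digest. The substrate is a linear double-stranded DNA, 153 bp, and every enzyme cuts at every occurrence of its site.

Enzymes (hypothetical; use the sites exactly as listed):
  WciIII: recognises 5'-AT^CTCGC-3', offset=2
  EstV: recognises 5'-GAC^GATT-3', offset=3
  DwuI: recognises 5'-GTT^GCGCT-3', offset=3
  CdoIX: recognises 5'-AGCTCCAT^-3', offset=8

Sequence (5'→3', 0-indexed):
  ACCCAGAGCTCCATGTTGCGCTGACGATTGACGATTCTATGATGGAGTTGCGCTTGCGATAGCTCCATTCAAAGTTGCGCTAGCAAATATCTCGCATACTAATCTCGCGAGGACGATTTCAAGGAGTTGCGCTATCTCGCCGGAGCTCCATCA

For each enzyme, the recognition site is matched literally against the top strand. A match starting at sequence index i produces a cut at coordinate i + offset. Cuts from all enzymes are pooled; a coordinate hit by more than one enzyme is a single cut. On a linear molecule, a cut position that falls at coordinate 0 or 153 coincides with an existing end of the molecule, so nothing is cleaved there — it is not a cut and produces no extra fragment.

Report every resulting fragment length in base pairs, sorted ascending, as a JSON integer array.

[2,3,7,7,8,8,11,13,14,14,14,16,17,19]

Per-enzyme occurrences:
  WciIII (ATCTCGC, off=2): starts [88, 101, 133] → cuts [90, 103, 135]
  EstV (GACGATT, off=3): starts [22, 29, 111] → cuts [25, 32, 114]
  DwuI (GTTGCGCT, off=3): starts [14, 46, 73, 125] → cuts [17, 49, 76, 128]
  CdoIX (AGCTCCAT, off=8): starts [6, 60, 143] → cuts [14, 68, 151]

All cut coordinates (distinct, sorted): [14, 17, 25, 32, 49, 68, 76, 90, 103, 114, 128, 135, 151]

Fragments:
  [0,14): 14 bp
  [14,17): 3 bp
  [17,25): 8 bp
  [25,32): 7 bp
  [32,49): 17 bp
  [49,68): 19 bp
  [68,76): 8 bp
  [76,90): 14 bp
  [90,103): 13 bp
  [103,114): 11 bp
  [114,128): 14 bp
  [128,135): 7 bp
  [135,151): 16 bp
  [151,153): 2 bp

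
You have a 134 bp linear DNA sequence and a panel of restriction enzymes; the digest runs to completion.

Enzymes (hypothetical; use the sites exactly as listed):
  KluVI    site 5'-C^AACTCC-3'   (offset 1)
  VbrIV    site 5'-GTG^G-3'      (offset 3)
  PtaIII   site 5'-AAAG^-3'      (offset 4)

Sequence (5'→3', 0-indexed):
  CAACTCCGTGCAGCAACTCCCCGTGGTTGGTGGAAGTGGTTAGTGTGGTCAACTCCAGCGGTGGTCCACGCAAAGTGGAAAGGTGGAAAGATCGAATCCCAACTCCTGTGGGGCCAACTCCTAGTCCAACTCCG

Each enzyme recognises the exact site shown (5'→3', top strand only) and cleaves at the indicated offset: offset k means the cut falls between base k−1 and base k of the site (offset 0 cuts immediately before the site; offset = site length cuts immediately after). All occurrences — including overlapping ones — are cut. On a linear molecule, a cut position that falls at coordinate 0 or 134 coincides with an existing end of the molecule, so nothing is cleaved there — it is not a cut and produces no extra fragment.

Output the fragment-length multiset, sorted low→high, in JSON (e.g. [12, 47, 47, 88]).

[1,2,3,3,5,5,5,6,7,7,9,10,10,11,12,12,13,13]

Per-enzyme occurrences:
  KluVI CAACTCC/1: at [0, 13, 49, 99, 114, 126] ⇒ [1, 14, 50, 100, 115, 127]
  VbrIV GTGG/3: at [22, 29, 35, 44, 60, 74, 82, 107] ⇒ [25, 32, 38, 47, 63, 77, 85, 110]
  PtaIII AAAG/4: at [71, 78, 86] ⇒ [75, 82, 90]

All cut coordinates (distinct, sorted): [1, 14, 25, 32, 38, 47, 50, 63, 75, 77, 82, 85, 90, 100, 110, 115, 127]

Fragments:
  [0,1): 1 bp
  [1,14): 13 bp
  [14,25): 11 bp
  [25,32): 7 bp
  [32,38): 6 bp
  [38,47): 9 bp
  [47,50): 3 bp
  [50,63): 13 bp
  [63,75): 12 bp
  [75,77): 2 bp
  [77,82): 5 bp
  [82,85): 3 bp
  [85,90): 5 bp
  [90,100): 10 bp
  [100,110): 10 bp
  [110,115): 5 bp
  [115,127): 12 bp
  [127,134): 7 bp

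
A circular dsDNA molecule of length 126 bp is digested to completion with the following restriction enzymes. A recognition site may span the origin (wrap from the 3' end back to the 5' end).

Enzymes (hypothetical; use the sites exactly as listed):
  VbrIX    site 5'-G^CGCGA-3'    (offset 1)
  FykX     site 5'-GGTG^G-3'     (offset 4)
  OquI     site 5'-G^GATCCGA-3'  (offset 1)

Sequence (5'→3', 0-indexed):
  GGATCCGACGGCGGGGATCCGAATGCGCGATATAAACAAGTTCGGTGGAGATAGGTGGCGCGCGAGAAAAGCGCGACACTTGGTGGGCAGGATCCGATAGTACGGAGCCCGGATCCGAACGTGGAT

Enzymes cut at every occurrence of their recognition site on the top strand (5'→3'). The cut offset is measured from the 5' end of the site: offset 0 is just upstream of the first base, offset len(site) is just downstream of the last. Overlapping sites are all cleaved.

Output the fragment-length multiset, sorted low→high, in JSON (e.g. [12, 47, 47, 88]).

Scan for sites:
  VbrIX (GCGCGA, off=1): starts [24, 59, 70] → cuts [25, 60, 71]
  FykX (GGTGG, off=4): starts [43, 53, 81] → cuts [47, 57, 85]
  OquI (GGATCCGA, off=1): starts [0, 14, 89, 110] → cuts [1, 15, 90, 111]

Pooled cuts: [1, 15, 25, 47, 57, 60, 71, 85, 90, 111]

Fragments:
  1→15: 14 bp
  15→25: 10 bp
  25→47: 22 bp
  47→57: 10 bp
  57→60: 3 bp
  60→71: 11 bp
  71→85: 14 bp
  85→90: 5 bp
  90→111: 21 bp
  111→1 (wrap): 126-111+1 = 16 bp

[3,5,10,10,11,14,14,16,21,22]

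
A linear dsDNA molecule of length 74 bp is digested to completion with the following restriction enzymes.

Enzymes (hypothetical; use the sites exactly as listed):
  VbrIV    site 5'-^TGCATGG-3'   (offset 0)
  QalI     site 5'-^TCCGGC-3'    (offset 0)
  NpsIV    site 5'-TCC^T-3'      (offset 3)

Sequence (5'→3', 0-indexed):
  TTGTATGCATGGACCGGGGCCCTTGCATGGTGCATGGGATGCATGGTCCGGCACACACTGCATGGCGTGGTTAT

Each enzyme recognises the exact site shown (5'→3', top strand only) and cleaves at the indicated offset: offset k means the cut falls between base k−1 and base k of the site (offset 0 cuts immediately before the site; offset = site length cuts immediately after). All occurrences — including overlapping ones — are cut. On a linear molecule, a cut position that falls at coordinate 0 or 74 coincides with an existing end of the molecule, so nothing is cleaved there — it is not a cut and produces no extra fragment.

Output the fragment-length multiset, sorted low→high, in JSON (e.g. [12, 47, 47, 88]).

Per-enzyme occurrences:
  VbrIV TGCATGG/0: at [5, 23, 30, 39, 58] ⇒ [5, 23, 30, 39, 58]
  QalI TCCGGC/0: at [46] ⇒ [46]
  NpsIV (TCCT, off=3): no sites

All cut coordinates (distinct, sorted): [5, 23, 30, 39, 46, 58]

Fragment lengths:
  [0,5): 5 bp
  [5,23): 18 bp
  [23,30): 7 bp
  [30,39): 9 bp
  [39,46): 7 bp
  [46,58): 12 bp
  [58,74): 16 bp

[5,7,7,9,12,16,18]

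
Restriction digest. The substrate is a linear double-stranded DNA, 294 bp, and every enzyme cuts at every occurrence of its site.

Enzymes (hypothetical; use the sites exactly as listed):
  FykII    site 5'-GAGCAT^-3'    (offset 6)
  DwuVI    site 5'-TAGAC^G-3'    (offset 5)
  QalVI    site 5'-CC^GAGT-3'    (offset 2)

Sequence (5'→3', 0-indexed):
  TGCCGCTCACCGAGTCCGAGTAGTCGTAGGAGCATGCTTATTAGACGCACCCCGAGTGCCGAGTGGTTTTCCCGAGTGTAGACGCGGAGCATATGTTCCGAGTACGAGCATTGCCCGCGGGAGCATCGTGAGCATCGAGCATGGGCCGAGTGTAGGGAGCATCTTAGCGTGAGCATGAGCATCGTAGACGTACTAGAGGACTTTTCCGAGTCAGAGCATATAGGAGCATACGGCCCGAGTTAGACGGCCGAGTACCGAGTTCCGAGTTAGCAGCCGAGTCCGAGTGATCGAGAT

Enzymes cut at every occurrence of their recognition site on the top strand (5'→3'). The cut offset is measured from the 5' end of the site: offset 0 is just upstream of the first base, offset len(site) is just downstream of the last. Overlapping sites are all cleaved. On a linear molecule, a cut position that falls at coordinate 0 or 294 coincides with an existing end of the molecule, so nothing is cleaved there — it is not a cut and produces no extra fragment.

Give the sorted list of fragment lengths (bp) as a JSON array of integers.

[4,5,6,6,6,7,7,7,7,7,7,7,7,9,9,9,10,10,11,11,12,12,12,13,13,14,15,15,18,18]

Scan for sites:
  FykII (GAGCAT, off=6): starts [29, 86, 105, 120, 129, 136, 156, 170, 176, 213, 223] → cuts [35, 92, 111, 126, 135, 142, 162, 176, 182, 219, 229]
  DwuVI (TAGACG, off=5): starts [41, 78, 184, 240] → cuts [46, 83, 189, 245]
  QalVI (CCGAGT, off=2): starts [9, 15, 51, 58, 71, 97, 145, 205, 234, 247, 254, 261, 273, 279] → cuts [11, 17, 53, 60, 73, 99, 147, 207, 236, 249, 256, 263, 275, 281]

All cut coordinates (distinct, sorted): [11, 17, 35, 46, 53, 60, 73, 83, 92, 99, 111, 126, 135, 142, 147, 162, 176, 182, 189, 207, 219, 229, 236, 245, 249, 256, 263, 275, 281]

Fragments:
  [0,11): 11 bp
  [11,17): 6 bp
  [17,35): 18 bp
  [35,46): 11 bp
  [46,53): 7 bp
  [53,60): 7 bp
  [60,73): 13 bp
  [73,83): 10 bp
  [83,92): 9 bp
  [92,99): 7 bp
  [99,111): 12 bp
  [111,126): 15 bp
  [126,135): 9 bp
  [135,142): 7 bp
  [142,147): 5 bp
  [147,162): 15 bp
  [162,176): 14 bp
  [176,182): 6 bp
  [182,189): 7 bp
  [189,207): 18 bp
  [207,219): 12 bp
  [219,229): 10 bp
  [229,236): 7 bp
  [236,245): 9 bp
  [245,249): 4 bp
  [249,256): 7 bp
  [256,263): 7 bp
  [263,275): 12 bp
  [275,281): 6 bp
  [281,294): 13 bp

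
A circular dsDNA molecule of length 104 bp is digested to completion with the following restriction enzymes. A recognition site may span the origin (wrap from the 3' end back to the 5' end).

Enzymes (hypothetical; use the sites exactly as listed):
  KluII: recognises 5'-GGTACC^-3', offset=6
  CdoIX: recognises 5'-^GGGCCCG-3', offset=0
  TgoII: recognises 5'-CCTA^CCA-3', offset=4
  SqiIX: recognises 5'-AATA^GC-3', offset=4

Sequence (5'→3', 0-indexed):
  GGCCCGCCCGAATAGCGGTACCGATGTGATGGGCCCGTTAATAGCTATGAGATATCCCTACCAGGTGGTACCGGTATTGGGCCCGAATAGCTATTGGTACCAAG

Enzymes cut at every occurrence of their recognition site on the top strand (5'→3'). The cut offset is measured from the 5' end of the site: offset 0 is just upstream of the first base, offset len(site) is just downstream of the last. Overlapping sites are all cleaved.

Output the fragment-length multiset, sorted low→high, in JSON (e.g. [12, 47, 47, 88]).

Site scan:
  KluII GGTACC/6: at [16, 66, 95] ⇒ [22, 72, 101]
  CdoIX GGGCCCG/0: at [30, 78, 103] ⇒ [30, 78, 103]
  TgoII CCTACCA/4: at [56] ⇒ [60]
  SqiIX AATAGC/4: at [10, 39, 85] ⇒ [14, 43, 89]

All cut coordinates (distinct, sorted): [14, 22, 30, 43, 60, 72, 78, 89, 101, 103]

Fragment lengths:
  14→22: 8 bp
  22→30: 8 bp
  30→43: 13 bp
  43→60: 17 bp
  60→72: 12 bp
  72→78: 6 bp
  78→89: 11 bp
  89→101: 12 bp
  101→103: 2 bp
  103→14 (wrap): 104-103+14 = 15 bp

[2,6,8,8,11,12,12,13,15,17]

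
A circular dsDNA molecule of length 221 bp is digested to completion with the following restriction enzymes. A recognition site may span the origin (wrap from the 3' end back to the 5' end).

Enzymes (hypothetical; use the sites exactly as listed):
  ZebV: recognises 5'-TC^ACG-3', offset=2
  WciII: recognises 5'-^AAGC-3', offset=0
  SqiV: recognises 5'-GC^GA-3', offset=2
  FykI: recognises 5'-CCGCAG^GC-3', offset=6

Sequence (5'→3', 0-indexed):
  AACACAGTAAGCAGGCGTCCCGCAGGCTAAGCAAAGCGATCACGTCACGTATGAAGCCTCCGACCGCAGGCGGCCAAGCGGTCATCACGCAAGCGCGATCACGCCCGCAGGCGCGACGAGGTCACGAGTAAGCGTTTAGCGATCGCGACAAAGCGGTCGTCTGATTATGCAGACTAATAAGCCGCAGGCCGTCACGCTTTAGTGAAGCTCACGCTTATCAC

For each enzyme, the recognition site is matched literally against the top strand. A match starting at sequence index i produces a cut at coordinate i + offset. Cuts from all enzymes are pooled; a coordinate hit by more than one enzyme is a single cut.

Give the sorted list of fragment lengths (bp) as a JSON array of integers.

[3,4,4,4,4,4,4,5,5,6,6,6,6,6,6,7,9,9,10,11,11,11,16,17,19,28]

Site scan:
  ZebV (TCACG, off=2): starts [39, 44, 84, 98, 121, 191, 208] → cuts [41, 46, 86, 100, 123, 193, 210]
  WciII (AAGC, off=0): starts [8, 28, 33, 53, 75, 90, 129, 150, 178, 204] → cuts [8, 28, 33, 53, 75, 90, 129, 150, 178, 204]
  SqiV (GCGA, off=2): starts [35, 94, 112, 138, 144] → cuts [37, 96, 114, 140, 146]
  FykI (CCGCAGGC, off=6): starts [19, 63, 104, 181] → cuts [25, 69, 110, 187]

Pooled cuts: [8, 25, 28, 33, 37, 41, 46, 53, 69, 75, 86, 90, 96, 100, 110, 114, 123, 129, 140, 146, 150, 178, 187, 193, 204, 210]

Fragments:
  8→25: 17 bp
  25→28: 3 bp
  28→33: 5 bp
  33→37: 4 bp
  37→41: 4 bp
  41→46: 5 bp
  46→53: 7 bp
  53→69: 16 bp
  69→75: 6 bp
  75→86: 11 bp
  86→90: 4 bp
  90→96: 6 bp
  96→100: 4 bp
  100→110: 10 bp
  110→114: 4 bp
  114→123: 9 bp
  123→129: 6 bp
  129→140: 11 bp
  140→146: 6 bp
  146→150: 4 bp
  150→178: 28 bp
  178→187: 9 bp
  187→193: 6 bp
  193→204: 11 bp
  204→210: 6 bp
  210→8 (wrap): 221-210+8 = 19 bp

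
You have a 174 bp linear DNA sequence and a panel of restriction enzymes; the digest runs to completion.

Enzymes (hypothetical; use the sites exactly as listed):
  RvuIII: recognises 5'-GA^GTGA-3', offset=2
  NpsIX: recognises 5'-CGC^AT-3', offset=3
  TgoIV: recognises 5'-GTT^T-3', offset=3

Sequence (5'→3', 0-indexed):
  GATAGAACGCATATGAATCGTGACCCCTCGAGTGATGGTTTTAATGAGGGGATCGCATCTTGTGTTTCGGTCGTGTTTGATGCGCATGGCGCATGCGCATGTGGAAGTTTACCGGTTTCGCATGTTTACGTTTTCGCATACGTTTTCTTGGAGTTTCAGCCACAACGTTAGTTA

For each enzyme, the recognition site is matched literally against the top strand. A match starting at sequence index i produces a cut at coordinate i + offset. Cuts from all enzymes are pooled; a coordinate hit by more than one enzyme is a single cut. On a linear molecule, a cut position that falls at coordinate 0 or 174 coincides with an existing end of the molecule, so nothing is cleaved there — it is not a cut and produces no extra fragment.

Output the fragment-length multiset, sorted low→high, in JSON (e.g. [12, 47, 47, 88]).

[4,5,5,6,6,7,7,8,8,9,10,10,11,11,11,16,19,21]

Scan for sites:
  RvuIII GAGTGA/2: at [29] ⇒ [31]
  NpsIX CGCAT/3: at [7, 53, 82, 89, 95, 118, 134] ⇒ [10, 56, 85, 92, 98, 121, 137]
  TgoIV GTTT/3: at [37, 63, 74, 106, 114, 123, 129, 141, 152] ⇒ [40, 66, 77, 109, 117, 126, 132, 144, 155]

Pooled cuts: [10, 31, 40, 56, 66, 77, 85, 92, 98, 109, 117, 121, 126, 132, 137, 144, 155]

Fragments:
  [0,10): 10 bp
  [10,31): 21 bp
  [31,40): 9 bp
  [40,56): 16 bp
  [56,66): 10 bp
  [66,77): 11 bp
  [77,85): 8 bp
  [85,92): 7 bp
  [92,98): 6 bp
  [98,109): 11 bp
  [109,117): 8 bp
  [117,121): 4 bp
  [121,126): 5 bp
  [126,132): 6 bp
  [132,137): 5 bp
  [137,144): 7 bp
  [144,155): 11 bp
  [155,174): 19 bp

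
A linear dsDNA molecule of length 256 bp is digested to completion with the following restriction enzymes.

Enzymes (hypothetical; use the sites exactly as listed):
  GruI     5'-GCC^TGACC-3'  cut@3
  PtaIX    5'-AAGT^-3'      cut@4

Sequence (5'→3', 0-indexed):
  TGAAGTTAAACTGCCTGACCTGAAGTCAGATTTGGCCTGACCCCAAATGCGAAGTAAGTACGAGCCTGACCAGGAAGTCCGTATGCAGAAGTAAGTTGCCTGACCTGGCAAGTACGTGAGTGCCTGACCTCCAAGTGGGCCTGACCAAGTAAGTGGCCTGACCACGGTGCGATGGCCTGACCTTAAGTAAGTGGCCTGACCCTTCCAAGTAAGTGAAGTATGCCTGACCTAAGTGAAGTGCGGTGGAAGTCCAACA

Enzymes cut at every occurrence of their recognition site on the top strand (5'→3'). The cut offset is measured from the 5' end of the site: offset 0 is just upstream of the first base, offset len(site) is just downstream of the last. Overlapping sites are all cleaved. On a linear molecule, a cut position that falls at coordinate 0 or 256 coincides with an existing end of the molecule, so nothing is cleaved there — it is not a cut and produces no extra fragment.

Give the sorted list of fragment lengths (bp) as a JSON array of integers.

[4,4,4,4,4,4,4,4,5,5,5,5,6,6,7,9,9,10,11,11,11,11,11,12,12,13,14,14,18,19]

Scan for sites:
  GruI GCCTGACC/3: at [12, 34, 63, 97, 121, 138, 155, 174, 193, 221] ⇒ [15, 37, 66, 100, 124, 141, 158, 177, 196, 224]
  PtaIX AAGT/4: at [2, 22, 51, 55, 74, 88, 92, 109, 132, 146, 150, 184, 188, 206, 210, 215, 230, 235, 246] ⇒ [6, 26, 55, 59, 78, 92, 96, 113, 136, 150, 154, 188, 192, 210, 214, 219, 234, 239, 250]

Pooled cuts: [6, 15, 26, 37, 55, 59, 66, 78, 92, 96, 100, 113, 124, 136, 141, 150, 154, 158, 177, 188, 192, 196, 210, 214, 219, 224, 234, 239, 250]

Fragments:
  [0,6): 6 bp
  [6,15): 9 bp
  [15,26): 11 bp
  [26,37): 11 bp
  [37,55): 18 bp
  [55,59): 4 bp
  [59,66): 7 bp
  [66,78): 12 bp
  [78,92): 14 bp
  [92,96): 4 bp
  [96,100): 4 bp
  [100,113): 13 bp
  [113,124): 11 bp
  [124,136): 12 bp
  [136,141): 5 bp
  [141,150): 9 bp
  [150,154): 4 bp
  [154,158): 4 bp
  [158,177): 19 bp
  [177,188): 11 bp
  [188,192): 4 bp
  [192,196): 4 bp
  [196,210): 14 bp
  [210,214): 4 bp
  [214,219): 5 bp
  [219,224): 5 bp
  [224,234): 10 bp
  [234,239): 5 bp
  [239,250): 11 bp
  [250,256): 6 bp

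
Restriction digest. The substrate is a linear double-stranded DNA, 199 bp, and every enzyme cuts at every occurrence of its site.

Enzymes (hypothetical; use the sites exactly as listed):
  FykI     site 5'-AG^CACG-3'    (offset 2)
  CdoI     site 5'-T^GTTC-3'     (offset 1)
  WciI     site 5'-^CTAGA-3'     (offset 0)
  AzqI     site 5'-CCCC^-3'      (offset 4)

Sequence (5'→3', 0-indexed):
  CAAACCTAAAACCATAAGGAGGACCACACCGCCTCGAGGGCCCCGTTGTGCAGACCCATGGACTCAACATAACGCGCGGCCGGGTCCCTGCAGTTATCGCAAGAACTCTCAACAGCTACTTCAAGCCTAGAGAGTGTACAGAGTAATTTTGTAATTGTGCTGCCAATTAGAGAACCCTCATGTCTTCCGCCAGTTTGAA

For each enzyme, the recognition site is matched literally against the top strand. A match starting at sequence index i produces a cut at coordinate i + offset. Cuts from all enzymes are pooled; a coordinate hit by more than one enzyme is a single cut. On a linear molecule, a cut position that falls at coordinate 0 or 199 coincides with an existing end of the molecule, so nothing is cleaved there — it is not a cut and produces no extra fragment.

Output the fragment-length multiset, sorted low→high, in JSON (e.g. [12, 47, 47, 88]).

Per-enzyme occurrences:
  FykI (AGCACG, off=2): no sites
  CdoI (TGTTC, off=1): no sites
  WciI (CTAGA, off=0): starts [126] → cuts [126]
  AzqI (CCCC, off=4): starts [40] → cuts [44]

All cut coordinates (distinct, sorted): [44, 126]

Fragments:
  [0,44): 44 bp
  [44,126): 82 bp
  [126,199): 73 bp

[44,73,82]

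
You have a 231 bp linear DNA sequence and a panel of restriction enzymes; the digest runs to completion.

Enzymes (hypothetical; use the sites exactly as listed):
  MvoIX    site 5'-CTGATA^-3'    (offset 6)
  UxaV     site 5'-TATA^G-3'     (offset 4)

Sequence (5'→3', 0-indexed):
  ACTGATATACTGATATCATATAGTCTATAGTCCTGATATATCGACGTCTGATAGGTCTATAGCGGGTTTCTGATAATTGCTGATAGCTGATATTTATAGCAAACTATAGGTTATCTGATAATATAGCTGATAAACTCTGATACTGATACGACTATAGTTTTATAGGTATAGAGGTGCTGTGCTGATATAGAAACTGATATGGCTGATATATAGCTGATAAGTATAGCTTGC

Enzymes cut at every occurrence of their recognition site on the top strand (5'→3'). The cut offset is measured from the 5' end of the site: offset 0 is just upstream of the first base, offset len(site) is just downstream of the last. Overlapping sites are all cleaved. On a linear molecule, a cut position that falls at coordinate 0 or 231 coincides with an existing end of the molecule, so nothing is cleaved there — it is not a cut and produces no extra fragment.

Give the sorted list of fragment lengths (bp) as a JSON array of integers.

Site scan:
  MvoIX (CTGATA, off=6): starts [1, 9, 32, 47, 69, 79, 86, 114, 126, 136, 142, 181, 193, 202, 213] → cuts [7, 15, 38, 53, 75, 85, 92, 120, 132, 142, 148, 187, 199, 208, 219]
  UxaV (TATAG, off=4): starts [18, 25, 57, 94, 104, 121, 152, 160, 166, 185, 208, 221] → cuts [22, 29, 61, 98, 108, 125, 156, 164, 170, 189, 212, 225]

Pooled cuts: [7, 15, 22, 29, 38, 53, 61, 75, 85, 92, 98, 108, 120, 125, 132, 142, 148, 156, 164, 170, 187, 189, 199, 208, 212, 219, 225]

Fragment lengths:
  [0,7): 7 bp
  [7,15): 8 bp
  [15,22): 7 bp
  [22,29): 7 bp
  [29,38): 9 bp
  [38,53): 15 bp
  [53,61): 8 bp
  [61,75): 14 bp
  [75,85): 10 bp
  [85,92): 7 bp
  [92,98): 6 bp
  [98,108): 10 bp
  [108,120): 12 bp
  [120,125): 5 bp
  [125,132): 7 bp
  [132,142): 10 bp
  [142,148): 6 bp
  [148,156): 8 bp
  [156,164): 8 bp
  [164,170): 6 bp
  [170,187): 17 bp
  [187,189): 2 bp
  [189,199): 10 bp
  [199,208): 9 bp
  [208,212): 4 bp
  [212,219): 7 bp
  [219,225): 6 bp
  [225,231): 6 bp

[2,4,5,6,6,6,6,6,7,7,7,7,7,7,8,8,8,8,9,9,10,10,10,10,12,14,15,17]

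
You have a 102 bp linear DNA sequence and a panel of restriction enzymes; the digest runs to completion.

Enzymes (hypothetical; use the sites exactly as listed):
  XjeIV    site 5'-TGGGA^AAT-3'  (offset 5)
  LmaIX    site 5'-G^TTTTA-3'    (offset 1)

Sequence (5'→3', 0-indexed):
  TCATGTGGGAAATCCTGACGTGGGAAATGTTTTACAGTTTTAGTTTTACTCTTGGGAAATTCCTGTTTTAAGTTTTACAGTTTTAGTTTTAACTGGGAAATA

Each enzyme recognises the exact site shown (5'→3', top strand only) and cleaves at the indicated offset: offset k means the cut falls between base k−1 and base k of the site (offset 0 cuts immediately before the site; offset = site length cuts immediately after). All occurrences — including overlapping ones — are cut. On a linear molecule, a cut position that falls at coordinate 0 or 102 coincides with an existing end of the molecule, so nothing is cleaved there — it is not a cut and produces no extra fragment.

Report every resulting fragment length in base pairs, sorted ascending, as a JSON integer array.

[4,4,6,6,7,8,8,8,10,12,14,15]

Site scan:
  XjeIV TGGGAAAT/5: at [5, 20, 52, 93] ⇒ [10, 25, 57, 98]
  LmaIX GTTTTA/1: at [28, 36, 42, 64, 71, 79, 85] ⇒ [29, 37, 43, 65, 72, 80, 86]

All cut coordinates (distinct, sorted): [10, 25, 29, 37, 43, 57, 65, 72, 80, 86, 98]

Fragment lengths:
  [0,10): 10 bp
  [10,25): 15 bp
  [25,29): 4 bp
  [29,37): 8 bp
  [37,43): 6 bp
  [43,57): 14 bp
  [57,65): 8 bp
  [65,72): 7 bp
  [72,80): 8 bp
  [80,86): 6 bp
  [86,98): 12 bp
  [98,102): 4 bp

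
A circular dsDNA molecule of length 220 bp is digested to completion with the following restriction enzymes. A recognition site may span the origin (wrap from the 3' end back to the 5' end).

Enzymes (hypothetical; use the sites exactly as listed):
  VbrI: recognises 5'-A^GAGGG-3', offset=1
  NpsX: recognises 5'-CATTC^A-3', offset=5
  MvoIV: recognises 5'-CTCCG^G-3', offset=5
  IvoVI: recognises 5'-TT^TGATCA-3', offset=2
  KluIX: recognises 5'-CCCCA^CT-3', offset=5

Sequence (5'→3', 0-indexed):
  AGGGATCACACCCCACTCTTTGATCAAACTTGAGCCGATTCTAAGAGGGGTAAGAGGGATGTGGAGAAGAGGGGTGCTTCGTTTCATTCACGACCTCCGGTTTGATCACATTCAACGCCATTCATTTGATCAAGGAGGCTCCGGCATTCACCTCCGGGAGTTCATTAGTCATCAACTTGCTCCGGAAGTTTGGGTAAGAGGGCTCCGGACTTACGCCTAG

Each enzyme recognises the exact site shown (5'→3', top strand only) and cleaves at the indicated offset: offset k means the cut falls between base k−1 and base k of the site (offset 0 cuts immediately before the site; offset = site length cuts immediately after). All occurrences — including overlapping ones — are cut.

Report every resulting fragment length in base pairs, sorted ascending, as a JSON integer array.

[3,3,5,6,7,9,10,10,10,11,12,13,15,16,17,21,24,28]

Site scan:
  VbrI AGAGGG/1: at [43, 52, 67, 196, 218] ⇒ [44, 53, 68, 197, 219]
  NpsX CATTCA/5: at [84, 108, 118, 144] ⇒ [89, 113, 123, 149]
  MvoIV CTCCGG/5: at [94, 138, 151, 179, 202] ⇒ [99, 143, 156, 184, 207]
  IvoVI TTTGATCA/2: at [18, 100, 124] ⇒ [20, 102, 126]
  KluIX CCCCACT/5: at [10] ⇒ [15]

All cut coordinates (distinct, sorted): [15, 20, 44, 53, 68, 89, 99, 102, 113, 123, 126, 143, 149, 156, 184, 197, 207, 219]

Fragment lengths:
  15→20: 5 bp
  20→44: 24 bp
  44→53: 9 bp
  53→68: 15 bp
  68→89: 21 bp
  89→99: 10 bp
  99→102: 3 bp
  102→113: 11 bp
  113→123: 10 bp
  123→126: 3 bp
  126→143: 17 bp
  143→149: 6 bp
  149→156: 7 bp
  156→184: 28 bp
  184→197: 13 bp
  197→207: 10 bp
  207→219: 12 bp
  219→15 (wrap): 220-219+15 = 16 bp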